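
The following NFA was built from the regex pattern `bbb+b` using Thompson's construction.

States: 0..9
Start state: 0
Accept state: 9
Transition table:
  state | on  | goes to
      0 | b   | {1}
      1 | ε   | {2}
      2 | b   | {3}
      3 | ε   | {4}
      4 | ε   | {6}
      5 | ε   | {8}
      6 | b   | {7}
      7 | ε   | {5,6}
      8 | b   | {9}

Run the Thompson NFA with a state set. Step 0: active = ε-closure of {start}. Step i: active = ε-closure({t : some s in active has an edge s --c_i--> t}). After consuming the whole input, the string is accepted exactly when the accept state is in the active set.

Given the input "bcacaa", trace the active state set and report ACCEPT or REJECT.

Answer: REJECT

Steps:
initial (ε-close {0}): {0}
'b' @ 1: {1,2}
'c' @ 2: {}  — state set empty
rest 'acaa' ignored (set empty)
after full input: {}  (accept=9 not in)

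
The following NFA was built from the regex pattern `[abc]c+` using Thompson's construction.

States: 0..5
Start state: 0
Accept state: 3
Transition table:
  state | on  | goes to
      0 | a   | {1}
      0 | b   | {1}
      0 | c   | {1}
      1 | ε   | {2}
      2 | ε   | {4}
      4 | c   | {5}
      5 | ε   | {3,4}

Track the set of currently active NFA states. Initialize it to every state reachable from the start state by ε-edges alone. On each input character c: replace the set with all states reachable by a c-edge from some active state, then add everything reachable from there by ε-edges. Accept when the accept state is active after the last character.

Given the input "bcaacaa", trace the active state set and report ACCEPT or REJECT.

initial (ε-close {0}): {0}
'b' @ 1: {1,2,4}
'c' @ 2: {3,4,5}  ✓accept
'a' @ 3: {}  — dead — no transitions
rest 'acaa' ignored (set empty)
final: {}; accept 3 not in set

Answer: REJECT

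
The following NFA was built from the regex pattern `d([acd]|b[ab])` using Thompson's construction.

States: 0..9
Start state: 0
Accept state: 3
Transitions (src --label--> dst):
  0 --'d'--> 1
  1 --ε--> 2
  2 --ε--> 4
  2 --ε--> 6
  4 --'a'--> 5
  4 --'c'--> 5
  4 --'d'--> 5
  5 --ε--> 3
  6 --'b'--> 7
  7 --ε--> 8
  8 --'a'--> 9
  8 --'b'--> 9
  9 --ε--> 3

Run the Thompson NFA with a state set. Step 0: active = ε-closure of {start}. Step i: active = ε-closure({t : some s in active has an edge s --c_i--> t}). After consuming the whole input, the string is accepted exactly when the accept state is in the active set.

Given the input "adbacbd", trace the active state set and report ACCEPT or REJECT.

start: ε-closure({0}) = {0}
'a' @ 1: {}  — state set empty
rest 'dbacbd' ignored (set empty)
final: {}; accept 3 not in set

Answer: REJECT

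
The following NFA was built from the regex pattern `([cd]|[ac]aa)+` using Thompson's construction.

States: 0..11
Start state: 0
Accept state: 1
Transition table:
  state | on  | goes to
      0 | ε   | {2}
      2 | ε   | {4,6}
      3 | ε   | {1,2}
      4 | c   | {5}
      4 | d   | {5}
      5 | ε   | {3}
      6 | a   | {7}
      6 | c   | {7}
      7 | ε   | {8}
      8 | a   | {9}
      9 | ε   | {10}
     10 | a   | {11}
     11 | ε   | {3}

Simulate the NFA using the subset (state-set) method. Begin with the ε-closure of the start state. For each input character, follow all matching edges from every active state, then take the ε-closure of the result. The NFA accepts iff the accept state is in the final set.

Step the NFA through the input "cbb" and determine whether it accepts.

Answer: REJECT

Steps:
start: ε-closure({0}) = {0,2,4,6}
'c' @ 1: {1,2,3,4,5,6,7,8}  (accept∈set)
'b' @ 2: {}  — state set empty
rest 'b' ignored (set empty)
after full input: {}  (accept=1 not in)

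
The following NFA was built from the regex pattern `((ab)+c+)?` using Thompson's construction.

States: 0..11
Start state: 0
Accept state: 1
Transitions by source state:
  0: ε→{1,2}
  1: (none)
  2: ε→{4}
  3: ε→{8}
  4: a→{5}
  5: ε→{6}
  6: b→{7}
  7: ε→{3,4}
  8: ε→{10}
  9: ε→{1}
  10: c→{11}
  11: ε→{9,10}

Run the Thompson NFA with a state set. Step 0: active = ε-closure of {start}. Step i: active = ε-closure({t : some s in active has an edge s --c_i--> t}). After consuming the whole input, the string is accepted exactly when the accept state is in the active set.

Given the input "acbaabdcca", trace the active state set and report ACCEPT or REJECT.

Answer: REJECT

Steps:
initial (ε-close {0}): {0,1,2,4}
'a' @ 1: {5,6}
'c' @ 2: {}  — state set empty
rest 'baabdcca' ignored (set empty)
end set {} — state 1 not in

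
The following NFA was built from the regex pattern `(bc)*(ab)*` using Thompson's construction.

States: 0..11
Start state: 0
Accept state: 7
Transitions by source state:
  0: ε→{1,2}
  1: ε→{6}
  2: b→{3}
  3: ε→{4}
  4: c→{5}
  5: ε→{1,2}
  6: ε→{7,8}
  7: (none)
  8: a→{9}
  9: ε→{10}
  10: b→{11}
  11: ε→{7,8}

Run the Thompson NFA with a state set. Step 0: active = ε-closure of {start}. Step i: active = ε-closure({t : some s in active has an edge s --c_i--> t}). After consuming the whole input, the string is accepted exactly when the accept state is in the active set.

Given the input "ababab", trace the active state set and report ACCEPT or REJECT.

Answer: ACCEPT

Steps:
S₀ = ε-closure({0}) = {0,1,2,6,7,8}
'a' @ 1: {9,10}
'b' @ 2: {7,8,11}  [accepting]
'a' @ 3: {9,10}
'b' @ 4: {7,8,11}  [accepting]
'a' @ 5: {9,10}
'b' @ 6: {7,8,11}  [accepting]
end set {7,8,11} — state 7 in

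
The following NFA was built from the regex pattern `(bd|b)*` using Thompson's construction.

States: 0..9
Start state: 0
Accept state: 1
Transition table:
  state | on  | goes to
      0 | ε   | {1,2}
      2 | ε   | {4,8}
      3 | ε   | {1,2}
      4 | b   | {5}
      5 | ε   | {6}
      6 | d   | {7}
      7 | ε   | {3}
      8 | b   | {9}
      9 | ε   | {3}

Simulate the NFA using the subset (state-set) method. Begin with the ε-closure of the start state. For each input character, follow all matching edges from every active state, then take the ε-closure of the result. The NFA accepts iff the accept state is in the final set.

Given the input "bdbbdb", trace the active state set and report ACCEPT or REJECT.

Answer: ACCEPT

Steps:
S₀ = ε-closure({0}) = {0,1,2,4,8}
'b' @ 1: {1,2,3,4,5,6,8,9}  ✓accept
'd' @ 2: {1,2,3,4,7,8}  ✓accept
'b' @ 3: {1,2,3,4,5,6,8,9}  ✓accept
'b' @ 4: {1,2,3,4,5,6,8,9}  ✓accept
'd' @ 5: {1,2,3,4,7,8}  ✓accept
'b' @ 6: {1,2,3,4,5,6,8,9}  ✓accept
after full input: {1,2,3,4,5,6,8,9}  (accept=1 in)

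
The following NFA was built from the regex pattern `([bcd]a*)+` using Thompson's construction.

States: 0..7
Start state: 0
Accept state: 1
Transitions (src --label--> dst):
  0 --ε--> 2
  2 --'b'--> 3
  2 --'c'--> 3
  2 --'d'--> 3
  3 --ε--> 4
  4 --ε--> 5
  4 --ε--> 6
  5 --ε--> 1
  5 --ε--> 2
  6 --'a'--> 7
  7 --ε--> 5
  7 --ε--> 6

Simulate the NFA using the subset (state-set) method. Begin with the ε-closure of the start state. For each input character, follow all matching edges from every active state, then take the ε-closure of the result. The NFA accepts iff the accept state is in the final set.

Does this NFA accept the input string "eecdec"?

Answer: REJECT

Derivation:
initial (ε-close {0}): {0,2}
'e' @ 1: {}  — state set empty
rest 'ecdec' ignored (set empty)
final: {}; accept 1 not in set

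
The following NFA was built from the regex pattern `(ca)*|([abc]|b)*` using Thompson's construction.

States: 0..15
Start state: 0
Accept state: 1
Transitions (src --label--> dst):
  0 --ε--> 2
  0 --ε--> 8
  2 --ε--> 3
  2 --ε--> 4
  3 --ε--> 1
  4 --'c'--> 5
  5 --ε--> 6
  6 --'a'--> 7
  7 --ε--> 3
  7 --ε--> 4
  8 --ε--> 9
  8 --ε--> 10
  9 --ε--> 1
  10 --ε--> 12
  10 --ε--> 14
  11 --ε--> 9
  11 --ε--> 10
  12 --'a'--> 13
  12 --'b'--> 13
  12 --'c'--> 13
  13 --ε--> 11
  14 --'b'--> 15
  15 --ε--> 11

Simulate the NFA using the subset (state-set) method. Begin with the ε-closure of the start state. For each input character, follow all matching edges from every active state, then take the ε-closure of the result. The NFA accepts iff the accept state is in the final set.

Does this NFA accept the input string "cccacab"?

Answer: ACCEPT

Trace:
start: ε-closure({0}) = {0,1,2,3,4,8,9,10,12,14}
'c' @ 1: {1,5,6,9,10,11,12,13,14}  [accepting]
'c' @ 2: {1,9,10,11,12,13,14}  [accepting]
'c' @ 3: {1,9,10,11,12,13,14}  [accepting]
'a' @ 4: {1,9,10,11,12,13,14}  [accepting]
'c' @ 5: {1,9,10,11,12,13,14}  [accepting]
'a' @ 6: {1,9,10,11,12,13,14}  [accepting]
'b' @ 7: {1,9,10,11,12,13,14,15}  [accepting]
end set {1,9,10,11,12,13,14,15} — state 1 in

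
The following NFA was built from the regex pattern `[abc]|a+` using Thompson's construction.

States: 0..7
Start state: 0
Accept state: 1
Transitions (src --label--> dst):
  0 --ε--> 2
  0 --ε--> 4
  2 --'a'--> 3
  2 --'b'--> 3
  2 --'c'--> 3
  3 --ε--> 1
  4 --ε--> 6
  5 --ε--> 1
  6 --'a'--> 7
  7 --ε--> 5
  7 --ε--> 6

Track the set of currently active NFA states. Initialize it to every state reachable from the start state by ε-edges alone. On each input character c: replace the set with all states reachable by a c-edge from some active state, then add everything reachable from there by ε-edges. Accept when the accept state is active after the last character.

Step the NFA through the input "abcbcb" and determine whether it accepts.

initial (ε-close {0}): {0,2,4,6}
'a' @ 1: {1,3,5,6,7}  [accepting]
'b' @ 2: {}  — state set empty
rest 'cbcb' ignored (set empty)
final: {}; accept 1 not in set

Answer: REJECT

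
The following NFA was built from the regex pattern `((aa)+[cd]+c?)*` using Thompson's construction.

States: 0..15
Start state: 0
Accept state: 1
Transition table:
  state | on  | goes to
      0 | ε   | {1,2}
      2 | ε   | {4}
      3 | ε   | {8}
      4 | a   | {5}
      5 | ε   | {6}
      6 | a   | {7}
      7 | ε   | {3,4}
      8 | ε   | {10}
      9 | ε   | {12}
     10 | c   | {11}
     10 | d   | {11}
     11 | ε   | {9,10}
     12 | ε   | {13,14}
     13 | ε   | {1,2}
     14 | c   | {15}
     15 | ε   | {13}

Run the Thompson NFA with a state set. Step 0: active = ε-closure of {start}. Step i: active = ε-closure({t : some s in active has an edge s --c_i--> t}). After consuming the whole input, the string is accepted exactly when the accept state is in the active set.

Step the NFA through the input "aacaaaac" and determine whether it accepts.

Answer: ACCEPT

Derivation:
initial (ε-close {0}): {0,1,2,4}
'a' @ 1: {5,6}
'a' @ 2: {3,4,7,8,10}
'c' @ 3: {1,2,4,9,10,11,12,13,14}  (accept∈set)
'a' @ 4: {5,6}
'a' @ 5: {3,4,7,8,10}
'a' @ 6: {5,6}
'a' @ 7: {3,4,7,8,10}
'c' @ 8: {1,2,4,9,10,11,12,13,14}  (accept∈set)
final: {1,2,4,9,10,11,12,13,14}; accept 1 in set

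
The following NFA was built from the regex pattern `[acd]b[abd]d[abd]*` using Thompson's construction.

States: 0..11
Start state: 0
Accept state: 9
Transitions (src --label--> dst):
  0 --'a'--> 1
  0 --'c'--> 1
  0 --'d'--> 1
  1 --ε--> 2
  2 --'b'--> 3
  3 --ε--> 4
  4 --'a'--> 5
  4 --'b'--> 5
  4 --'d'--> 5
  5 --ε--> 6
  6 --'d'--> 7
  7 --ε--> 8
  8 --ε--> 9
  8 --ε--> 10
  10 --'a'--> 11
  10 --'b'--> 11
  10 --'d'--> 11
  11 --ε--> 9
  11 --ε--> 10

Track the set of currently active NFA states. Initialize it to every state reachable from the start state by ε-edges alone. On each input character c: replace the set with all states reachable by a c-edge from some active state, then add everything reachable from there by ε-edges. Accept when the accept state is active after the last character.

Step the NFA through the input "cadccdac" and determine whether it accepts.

Answer: REJECT

Steps:
S₀ = ε-closure({0}) = {0}
'c' @ 1: {1,2}
'a' @ 2: {}  — dead — no transitions
rest 'dccdac' ignored (set empty)
end set {} — state 9 not in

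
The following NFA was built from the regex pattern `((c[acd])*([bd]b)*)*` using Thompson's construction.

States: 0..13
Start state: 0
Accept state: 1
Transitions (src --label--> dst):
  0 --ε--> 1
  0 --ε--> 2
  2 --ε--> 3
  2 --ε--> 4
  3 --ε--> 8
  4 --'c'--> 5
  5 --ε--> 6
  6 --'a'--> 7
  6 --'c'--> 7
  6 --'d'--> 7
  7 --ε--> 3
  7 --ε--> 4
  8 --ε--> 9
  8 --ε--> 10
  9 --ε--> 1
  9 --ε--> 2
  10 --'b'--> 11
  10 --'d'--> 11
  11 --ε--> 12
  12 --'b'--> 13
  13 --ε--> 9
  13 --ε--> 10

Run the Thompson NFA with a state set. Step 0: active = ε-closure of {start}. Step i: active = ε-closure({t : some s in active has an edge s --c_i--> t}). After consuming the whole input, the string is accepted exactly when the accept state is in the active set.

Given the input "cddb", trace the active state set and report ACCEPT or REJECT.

S₀ = ε-closure({0}) = {0,1,2,3,4,8,9,10}
'c' @ 1: {5,6}
'd' @ 2: {1,2,3,4,7,8,9,10}  ✓accept
'd' @ 3: {11,12}
'b' @ 4: {1,2,3,4,8,9,10,13}  ✓accept
final: {1,2,3,4,8,9,10,13}; accept 1 in set

Answer: ACCEPT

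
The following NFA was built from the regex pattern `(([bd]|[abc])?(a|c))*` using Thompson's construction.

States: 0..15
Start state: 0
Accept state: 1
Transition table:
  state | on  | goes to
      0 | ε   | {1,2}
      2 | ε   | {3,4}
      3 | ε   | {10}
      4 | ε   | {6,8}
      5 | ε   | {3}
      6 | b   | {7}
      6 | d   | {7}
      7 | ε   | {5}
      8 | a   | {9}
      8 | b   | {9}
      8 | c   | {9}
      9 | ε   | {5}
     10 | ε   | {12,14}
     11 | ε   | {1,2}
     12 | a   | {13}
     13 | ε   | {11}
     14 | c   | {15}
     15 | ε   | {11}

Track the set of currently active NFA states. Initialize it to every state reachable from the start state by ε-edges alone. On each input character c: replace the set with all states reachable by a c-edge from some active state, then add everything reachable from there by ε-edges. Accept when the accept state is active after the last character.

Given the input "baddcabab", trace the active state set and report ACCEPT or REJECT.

start: ε-closure({0}) = {0,1,2,3,4,6,8,10,12,14}
'b' @ 1: {3,5,7,9,10,12,14}
'a' @ 2: {1,2,3,4,6,8,10,11,12,13,14}  (accept∈set)
'd' @ 3: {3,5,7,10,12,14}
'd' @ 4: {}  — dead — no transitions
rest 'cabab' ignored (set empty)
final: {}; accept 1 not in set

Answer: REJECT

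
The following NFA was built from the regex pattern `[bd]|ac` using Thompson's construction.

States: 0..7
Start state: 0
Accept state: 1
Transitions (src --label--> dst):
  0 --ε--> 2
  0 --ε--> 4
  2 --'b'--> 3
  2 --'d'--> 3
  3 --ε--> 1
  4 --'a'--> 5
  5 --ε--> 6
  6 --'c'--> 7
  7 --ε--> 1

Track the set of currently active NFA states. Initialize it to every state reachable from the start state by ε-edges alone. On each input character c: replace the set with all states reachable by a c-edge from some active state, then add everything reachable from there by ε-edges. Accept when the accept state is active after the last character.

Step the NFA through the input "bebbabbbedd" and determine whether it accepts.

Answer: REJECT

Derivation:
initial (ε-close {0}): {0,2,4}
'b' @ 1: {1,3}  (accept∈set)
'e' @ 2: {}  — no active states
rest 'bbabbbedd' ignored (set empty)
after full input: {}  (accept=1 not in)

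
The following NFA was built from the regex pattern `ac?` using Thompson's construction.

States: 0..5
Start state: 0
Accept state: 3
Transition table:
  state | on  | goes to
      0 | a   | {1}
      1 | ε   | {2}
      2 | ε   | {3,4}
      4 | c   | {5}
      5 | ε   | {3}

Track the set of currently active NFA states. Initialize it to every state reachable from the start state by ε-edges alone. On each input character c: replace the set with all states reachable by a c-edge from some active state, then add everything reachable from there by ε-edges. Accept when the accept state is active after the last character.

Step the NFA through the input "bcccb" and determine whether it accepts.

start: ε-closure({0}) = {0}
'b' @ 1: {}  — no active states
rest 'cccb' ignored (set empty)
end set {} — state 3 not in

Answer: REJECT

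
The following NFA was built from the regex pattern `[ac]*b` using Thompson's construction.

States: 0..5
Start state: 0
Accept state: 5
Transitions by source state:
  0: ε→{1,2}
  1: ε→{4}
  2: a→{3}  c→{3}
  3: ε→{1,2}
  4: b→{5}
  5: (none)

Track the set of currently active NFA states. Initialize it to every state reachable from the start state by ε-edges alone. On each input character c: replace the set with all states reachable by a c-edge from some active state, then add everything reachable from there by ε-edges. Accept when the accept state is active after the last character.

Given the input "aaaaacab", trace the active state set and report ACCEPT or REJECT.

initial (ε-close {0}): {0,1,2,4}
'a' @ 1: {1,2,3,4}
'a' @ 2: {1,2,3,4}
'a' @ 3: {1,2,3,4}
'a' @ 4: {1,2,3,4}
'a' @ 5: {1,2,3,4}
'c' @ 6: {1,2,3,4}
'a' @ 7: {1,2,3,4}
'b' @ 8: {5}  ✓accept
after full input: {5}  (accept=5 in)

Answer: ACCEPT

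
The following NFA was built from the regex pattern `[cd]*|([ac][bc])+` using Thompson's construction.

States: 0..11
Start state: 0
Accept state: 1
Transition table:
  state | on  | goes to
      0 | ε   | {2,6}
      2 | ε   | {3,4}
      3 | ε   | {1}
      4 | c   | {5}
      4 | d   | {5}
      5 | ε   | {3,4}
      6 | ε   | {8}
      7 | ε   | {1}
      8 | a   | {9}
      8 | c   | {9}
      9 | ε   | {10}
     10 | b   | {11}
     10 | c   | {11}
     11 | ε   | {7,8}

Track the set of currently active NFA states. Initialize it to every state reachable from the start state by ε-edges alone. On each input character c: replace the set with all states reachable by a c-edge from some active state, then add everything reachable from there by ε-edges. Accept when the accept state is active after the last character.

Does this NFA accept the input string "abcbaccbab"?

Answer: ACCEPT

Derivation:
initial (ε-close {0}): {0,1,2,3,4,6,8}
'a' @ 1: {9,10}
'b' @ 2: {1,7,8,11}  ✓accept
'c' @ 3: {9,10}
'b' @ 4: {1,7,8,11}  ✓accept
'a' @ 5: {9,10}
'c' @ 6: {1,7,8,11}  ✓accept
'c' @ 7: {9,10}
'b' @ 8: {1,7,8,11}  ✓accept
'a' @ 9: {9,10}
'b' @ 10: {1,7,8,11}  ✓accept
final: {1,7,8,11}; accept 1 in set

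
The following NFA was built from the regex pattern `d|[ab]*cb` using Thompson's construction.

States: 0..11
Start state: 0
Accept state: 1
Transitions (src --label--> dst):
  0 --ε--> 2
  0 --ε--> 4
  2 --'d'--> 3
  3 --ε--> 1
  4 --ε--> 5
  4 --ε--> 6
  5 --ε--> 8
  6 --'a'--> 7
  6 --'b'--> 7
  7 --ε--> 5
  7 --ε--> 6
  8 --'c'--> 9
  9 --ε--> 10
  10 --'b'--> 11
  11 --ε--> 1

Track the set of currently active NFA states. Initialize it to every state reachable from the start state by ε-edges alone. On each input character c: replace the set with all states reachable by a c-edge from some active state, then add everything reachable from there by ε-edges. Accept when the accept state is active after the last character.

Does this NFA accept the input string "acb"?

Answer: ACCEPT

Trace:
start: ε-closure({0}) = {0,2,4,5,6,8}
'a' @ 1: {5,6,7,8}
'c' @ 2: {9,10}
'b' @ 3: {1,11}  ✓accept
final: {1,11}; accept 1 in set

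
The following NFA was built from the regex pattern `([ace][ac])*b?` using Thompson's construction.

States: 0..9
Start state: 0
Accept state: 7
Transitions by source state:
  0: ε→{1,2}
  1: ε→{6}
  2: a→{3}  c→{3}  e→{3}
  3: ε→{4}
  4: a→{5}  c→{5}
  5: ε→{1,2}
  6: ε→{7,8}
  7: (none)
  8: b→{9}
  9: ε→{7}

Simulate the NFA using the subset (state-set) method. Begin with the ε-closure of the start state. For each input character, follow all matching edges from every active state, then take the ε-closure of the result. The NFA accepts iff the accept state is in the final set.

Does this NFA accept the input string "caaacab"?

Answer: ACCEPT

Steps:
S₀ = ε-closure({0}) = {0,1,2,6,7,8}
'c' @ 1: {3,4}
'a' @ 2: {1,2,5,6,7,8}  (accept∈set)
'a' @ 3: {3,4}
'a' @ 4: {1,2,5,6,7,8}  (accept∈set)
'c' @ 5: {3,4}
'a' @ 6: {1,2,5,6,7,8}  (accept∈set)
'b' @ 7: {7,9}  (accept∈set)
final: {7,9}; accept 7 in set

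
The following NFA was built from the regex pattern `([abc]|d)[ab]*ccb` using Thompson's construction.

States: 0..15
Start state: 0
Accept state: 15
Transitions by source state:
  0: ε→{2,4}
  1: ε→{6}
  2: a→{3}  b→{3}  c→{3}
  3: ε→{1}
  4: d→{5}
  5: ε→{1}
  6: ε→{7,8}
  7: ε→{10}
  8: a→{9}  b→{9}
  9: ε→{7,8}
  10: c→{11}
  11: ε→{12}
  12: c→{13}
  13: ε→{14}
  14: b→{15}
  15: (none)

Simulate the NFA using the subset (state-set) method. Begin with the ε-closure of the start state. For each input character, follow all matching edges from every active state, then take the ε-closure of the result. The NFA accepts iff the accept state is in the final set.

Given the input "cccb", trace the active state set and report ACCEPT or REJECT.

Answer: ACCEPT

Steps:
initial (ε-close {0}): {0,2,4}
'c' @ 1: {1,3,6,7,8,10}
'c' @ 2: {11,12}
'c' @ 3: {13,14}
'b' @ 4: {15}  ✓accept
final: {15}; accept 15 in set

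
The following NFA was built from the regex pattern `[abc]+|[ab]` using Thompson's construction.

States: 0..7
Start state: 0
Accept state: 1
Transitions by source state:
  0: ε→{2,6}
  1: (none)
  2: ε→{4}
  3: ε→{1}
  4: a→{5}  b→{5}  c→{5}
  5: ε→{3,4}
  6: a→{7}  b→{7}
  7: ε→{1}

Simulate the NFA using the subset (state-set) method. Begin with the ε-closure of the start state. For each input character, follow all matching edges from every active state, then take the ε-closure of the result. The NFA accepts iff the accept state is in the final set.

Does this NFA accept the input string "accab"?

Answer: ACCEPT

Derivation:
initial (ε-close {0}): {0,2,4,6}
'a' @ 1: {1,3,4,5,7}  (accept∈set)
'c' @ 2: {1,3,4,5}  (accept∈set)
'c' @ 3: {1,3,4,5}  (accept∈set)
'a' @ 4: {1,3,4,5}  (accept∈set)
'b' @ 5: {1,3,4,5}  (accept∈set)
after full input: {1,3,4,5}  (accept=1 in)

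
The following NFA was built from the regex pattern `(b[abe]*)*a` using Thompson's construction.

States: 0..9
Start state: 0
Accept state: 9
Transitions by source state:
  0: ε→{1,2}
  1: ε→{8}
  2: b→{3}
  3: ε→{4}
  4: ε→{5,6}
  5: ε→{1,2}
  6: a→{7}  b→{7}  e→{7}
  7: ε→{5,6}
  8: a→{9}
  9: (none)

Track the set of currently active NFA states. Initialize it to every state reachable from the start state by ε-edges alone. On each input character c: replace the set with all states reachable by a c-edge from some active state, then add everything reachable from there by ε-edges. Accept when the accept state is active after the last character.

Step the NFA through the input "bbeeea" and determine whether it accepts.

Answer: ACCEPT

Derivation:
S₀ = ε-closure({0}) = {0,1,2,8}
'b' @ 1: {1,2,3,4,5,6,8}
'b' @ 2: {1,2,3,4,5,6,7,8}
'e' @ 3: {1,2,5,6,7,8}
'e' @ 4: {1,2,5,6,7,8}
'e' @ 5: {1,2,5,6,7,8}
'a' @ 6: {1,2,5,6,7,8,9}  (accept∈set)
final: {1,2,5,6,7,8,9}; accept 9 in set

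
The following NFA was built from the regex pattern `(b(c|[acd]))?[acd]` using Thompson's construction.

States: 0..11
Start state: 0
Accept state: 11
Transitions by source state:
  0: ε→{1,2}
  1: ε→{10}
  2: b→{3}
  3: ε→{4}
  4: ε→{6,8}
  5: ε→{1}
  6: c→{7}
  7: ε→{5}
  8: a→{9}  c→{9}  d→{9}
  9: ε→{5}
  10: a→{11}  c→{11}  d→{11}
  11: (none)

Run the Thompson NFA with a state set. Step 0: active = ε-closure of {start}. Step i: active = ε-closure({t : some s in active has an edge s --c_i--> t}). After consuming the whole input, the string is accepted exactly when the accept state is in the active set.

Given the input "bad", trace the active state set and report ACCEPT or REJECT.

Answer: ACCEPT

Derivation:
start: ε-closure({0}) = {0,1,2,10}
'b' @ 1: {3,4,6,8}
'a' @ 2: {1,5,9,10}
'd' @ 3: {11}  ✓accept
final: {11}; accept 11 in set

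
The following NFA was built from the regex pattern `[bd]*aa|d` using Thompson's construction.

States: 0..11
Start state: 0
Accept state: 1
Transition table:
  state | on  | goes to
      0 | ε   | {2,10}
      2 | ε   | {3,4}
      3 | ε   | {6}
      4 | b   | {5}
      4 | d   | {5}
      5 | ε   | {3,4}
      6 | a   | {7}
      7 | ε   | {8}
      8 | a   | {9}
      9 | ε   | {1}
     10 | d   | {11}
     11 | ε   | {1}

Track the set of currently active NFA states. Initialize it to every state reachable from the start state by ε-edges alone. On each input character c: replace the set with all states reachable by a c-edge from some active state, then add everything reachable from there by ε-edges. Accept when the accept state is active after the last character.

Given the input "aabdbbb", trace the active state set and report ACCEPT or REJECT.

Answer: REJECT

Trace:
S₀ = ε-closure({0}) = {0,2,3,4,6,10}
'a' @ 1: {7,8}
'a' @ 2: {1,9}  [accepting]
'b' @ 3: {}  — no active states
rest 'dbbb' ignored (set empty)
end set {} — state 1 not in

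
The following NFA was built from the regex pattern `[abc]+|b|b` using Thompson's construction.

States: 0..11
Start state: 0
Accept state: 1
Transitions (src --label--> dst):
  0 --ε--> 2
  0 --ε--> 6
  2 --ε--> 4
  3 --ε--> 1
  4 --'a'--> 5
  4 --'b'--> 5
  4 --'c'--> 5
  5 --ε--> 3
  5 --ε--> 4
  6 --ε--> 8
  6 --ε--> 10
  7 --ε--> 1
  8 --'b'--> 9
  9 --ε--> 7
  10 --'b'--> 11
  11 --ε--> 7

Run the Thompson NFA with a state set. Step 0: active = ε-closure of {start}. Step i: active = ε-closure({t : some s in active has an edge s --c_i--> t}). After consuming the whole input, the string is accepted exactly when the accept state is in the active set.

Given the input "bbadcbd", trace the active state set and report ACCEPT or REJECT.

initial (ε-close {0}): {0,2,4,6,8,10}
'b' @ 1: {1,3,4,5,7,9,11}  (accept∈set)
'b' @ 2: {1,3,4,5}  (accept∈set)
'a' @ 3: {1,3,4,5}  (accept∈set)
'd' @ 4: {}  — state set empty
rest 'cbd' ignored (set empty)
final: {}; accept 1 not in set

Answer: REJECT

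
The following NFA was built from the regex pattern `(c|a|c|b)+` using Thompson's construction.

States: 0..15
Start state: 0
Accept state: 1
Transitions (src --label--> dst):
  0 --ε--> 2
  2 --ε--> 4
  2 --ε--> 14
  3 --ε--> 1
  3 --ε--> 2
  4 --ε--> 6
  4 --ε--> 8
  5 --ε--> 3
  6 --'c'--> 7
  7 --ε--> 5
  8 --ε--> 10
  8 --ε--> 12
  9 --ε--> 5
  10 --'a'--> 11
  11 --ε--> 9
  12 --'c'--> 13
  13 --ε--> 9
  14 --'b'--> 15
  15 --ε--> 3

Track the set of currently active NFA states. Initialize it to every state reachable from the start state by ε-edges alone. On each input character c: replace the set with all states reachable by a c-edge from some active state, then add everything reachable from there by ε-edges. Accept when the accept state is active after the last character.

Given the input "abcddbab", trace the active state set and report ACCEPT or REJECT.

initial (ε-close {0}): {0,2,4,6,8,10,12,14}
'a' @ 1: {1,2,3,4,5,6,8,9,10,11,12,14}  ✓accept
'b' @ 2: {1,2,3,4,6,8,10,12,14,15}  ✓accept
'c' @ 3: {1,2,3,4,5,6,7,8,9,10,12,13,14}  ✓accept
'd' @ 4: {}  — dead — no transitions
rest 'dbab' ignored (set empty)
end set {} — state 1 not in

Answer: REJECT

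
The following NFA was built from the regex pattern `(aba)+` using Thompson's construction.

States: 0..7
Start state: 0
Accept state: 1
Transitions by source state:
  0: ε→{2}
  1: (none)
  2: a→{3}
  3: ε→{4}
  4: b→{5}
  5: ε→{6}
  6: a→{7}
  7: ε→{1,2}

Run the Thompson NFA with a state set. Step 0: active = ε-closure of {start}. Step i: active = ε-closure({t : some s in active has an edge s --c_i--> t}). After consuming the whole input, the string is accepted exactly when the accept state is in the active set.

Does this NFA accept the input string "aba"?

Answer: ACCEPT

Steps:
initial (ε-close {0}): {0,2}
'a' @ 1: {3,4}
'b' @ 2: {5,6}
'a' @ 3: {1,2,7}  ✓accept
after full input: {1,2,7}  (accept=1 in)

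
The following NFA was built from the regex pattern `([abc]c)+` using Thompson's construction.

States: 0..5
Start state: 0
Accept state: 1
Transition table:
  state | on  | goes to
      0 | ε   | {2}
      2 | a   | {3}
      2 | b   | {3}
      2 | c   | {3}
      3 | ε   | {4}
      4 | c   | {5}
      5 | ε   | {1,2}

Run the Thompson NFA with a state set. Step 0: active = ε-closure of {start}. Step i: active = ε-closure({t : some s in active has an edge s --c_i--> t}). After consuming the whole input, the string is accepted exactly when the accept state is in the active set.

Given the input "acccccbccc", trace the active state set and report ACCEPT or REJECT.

Answer: ACCEPT

Trace:
S₀ = ε-closure({0}) = {0,2}
'a' @ 1: {3,4}
'c' @ 2: {1,2,5}  (accept∈set)
'c' @ 3: {3,4}
'c' @ 4: {1,2,5}  (accept∈set)
'c' @ 5: {3,4}
'c' @ 6: {1,2,5}  (accept∈set)
'b' @ 7: {3,4}
'c' @ 8: {1,2,5}  (accept∈set)
'c' @ 9: {3,4}
'c' @ 10: {1,2,5}  (accept∈set)
end set {1,2,5} — state 1 in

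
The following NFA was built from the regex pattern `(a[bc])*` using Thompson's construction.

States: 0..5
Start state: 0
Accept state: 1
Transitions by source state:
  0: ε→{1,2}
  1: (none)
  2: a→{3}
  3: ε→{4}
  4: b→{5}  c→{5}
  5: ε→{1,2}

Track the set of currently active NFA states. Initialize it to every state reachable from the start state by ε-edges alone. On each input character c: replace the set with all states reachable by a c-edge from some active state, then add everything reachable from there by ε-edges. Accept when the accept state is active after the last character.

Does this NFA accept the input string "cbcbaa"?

Answer: REJECT

Derivation:
initial (ε-close {0}): {0,1,2}
'c' @ 1: {}  — dead — no transitions
rest 'bcbaa' ignored (set empty)
after full input: {}  (accept=1 not in)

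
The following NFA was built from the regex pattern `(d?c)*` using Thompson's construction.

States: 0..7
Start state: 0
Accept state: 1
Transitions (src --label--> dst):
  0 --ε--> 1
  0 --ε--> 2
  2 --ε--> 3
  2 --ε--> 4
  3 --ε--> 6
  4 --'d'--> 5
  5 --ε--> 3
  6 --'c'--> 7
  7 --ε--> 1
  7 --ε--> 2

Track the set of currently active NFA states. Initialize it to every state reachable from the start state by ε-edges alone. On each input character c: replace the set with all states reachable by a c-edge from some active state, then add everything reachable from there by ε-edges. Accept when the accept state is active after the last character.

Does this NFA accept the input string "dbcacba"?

Answer: REJECT

Trace:
S₀ = ε-closure({0}) = {0,1,2,3,4,6}
'd' @ 1: {3,5,6}
'b' @ 2: {}  — dead — no transitions
rest 'cacba' ignored (set empty)
after full input: {}  (accept=1 not in)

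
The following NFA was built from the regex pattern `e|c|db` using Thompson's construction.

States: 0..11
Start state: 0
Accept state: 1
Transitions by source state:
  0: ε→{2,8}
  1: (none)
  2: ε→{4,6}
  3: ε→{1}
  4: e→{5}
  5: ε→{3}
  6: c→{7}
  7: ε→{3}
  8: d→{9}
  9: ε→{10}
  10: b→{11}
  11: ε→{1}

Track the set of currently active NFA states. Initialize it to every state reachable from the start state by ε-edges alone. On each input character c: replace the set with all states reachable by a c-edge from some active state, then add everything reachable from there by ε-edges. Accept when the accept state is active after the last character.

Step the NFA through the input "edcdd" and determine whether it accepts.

Answer: REJECT

Trace:
S₀ = ε-closure({0}) = {0,2,4,6,8}
'e' @ 1: {1,3,5}  (accept∈set)
'd' @ 2: {}  — state set empty
rest 'cdd' ignored (set empty)
end set {} — state 1 not in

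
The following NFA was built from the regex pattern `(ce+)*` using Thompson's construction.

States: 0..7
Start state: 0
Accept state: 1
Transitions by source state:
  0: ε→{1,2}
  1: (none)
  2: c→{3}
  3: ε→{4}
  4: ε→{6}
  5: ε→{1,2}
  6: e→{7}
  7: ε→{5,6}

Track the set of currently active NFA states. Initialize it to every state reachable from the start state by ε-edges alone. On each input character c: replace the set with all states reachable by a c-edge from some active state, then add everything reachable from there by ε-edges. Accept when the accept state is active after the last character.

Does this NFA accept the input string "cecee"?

start: ε-closure({0}) = {0,1,2}
'c' @ 1: {3,4,6}
'e' @ 2: {1,2,5,6,7}  [accepting]
'c' @ 3: {3,4,6}
'e' @ 4: {1,2,5,6,7}  [accepting]
'e' @ 5: {1,2,5,6,7}  [accepting]
end set {1,2,5,6,7} — state 1 in

Answer: ACCEPT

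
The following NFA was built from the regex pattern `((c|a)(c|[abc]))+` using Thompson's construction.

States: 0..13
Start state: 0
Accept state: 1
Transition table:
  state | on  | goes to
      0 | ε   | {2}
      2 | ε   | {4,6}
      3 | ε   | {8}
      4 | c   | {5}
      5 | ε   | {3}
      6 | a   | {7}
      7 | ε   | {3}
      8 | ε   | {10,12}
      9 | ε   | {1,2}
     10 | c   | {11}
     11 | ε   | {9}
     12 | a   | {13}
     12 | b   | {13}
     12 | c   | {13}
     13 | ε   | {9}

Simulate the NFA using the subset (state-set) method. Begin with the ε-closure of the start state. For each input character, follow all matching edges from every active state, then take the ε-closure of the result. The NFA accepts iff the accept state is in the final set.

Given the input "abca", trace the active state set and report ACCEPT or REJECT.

Answer: ACCEPT

Steps:
S₀ = ε-closure({0}) = {0,2,4,6}
'a' @ 1: {3,7,8,10,12}
'b' @ 2: {1,2,4,6,9,13}  ✓accept
'c' @ 3: {3,5,8,10,12}
'a' @ 4: {1,2,4,6,9,13}  ✓accept
final: {1,2,4,6,9,13}; accept 1 in set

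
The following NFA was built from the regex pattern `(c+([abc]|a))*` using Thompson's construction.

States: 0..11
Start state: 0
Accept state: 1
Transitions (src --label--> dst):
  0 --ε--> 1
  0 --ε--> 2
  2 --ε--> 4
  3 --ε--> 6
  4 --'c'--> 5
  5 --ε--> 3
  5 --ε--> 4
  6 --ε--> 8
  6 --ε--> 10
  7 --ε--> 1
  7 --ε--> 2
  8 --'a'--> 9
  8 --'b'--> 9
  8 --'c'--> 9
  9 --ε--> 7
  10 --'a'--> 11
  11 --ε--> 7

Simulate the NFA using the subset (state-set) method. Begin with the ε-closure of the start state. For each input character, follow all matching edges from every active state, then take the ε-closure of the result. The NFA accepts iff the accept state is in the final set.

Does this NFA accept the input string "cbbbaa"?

Answer: REJECT

Trace:
initial (ε-close {0}): {0,1,2,4}
'c' @ 1: {3,4,5,6,8,10}
'b' @ 2: {1,2,4,7,9}  ✓accept
'b' @ 3: {}  — no active states
rest 'baa' ignored (set empty)
after full input: {}  (accept=1 not in)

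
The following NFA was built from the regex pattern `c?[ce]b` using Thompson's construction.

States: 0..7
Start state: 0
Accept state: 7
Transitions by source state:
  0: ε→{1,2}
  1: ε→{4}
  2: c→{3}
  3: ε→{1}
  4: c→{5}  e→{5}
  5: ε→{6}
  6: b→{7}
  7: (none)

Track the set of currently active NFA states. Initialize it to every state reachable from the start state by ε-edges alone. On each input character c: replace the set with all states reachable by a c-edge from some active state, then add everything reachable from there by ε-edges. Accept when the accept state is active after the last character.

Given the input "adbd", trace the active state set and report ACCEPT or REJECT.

Answer: REJECT

Trace:
S₀ = ε-closure({0}) = {0,1,2,4}
'a' @ 1: {}  — dead — no transitions
rest 'dbd' ignored (set empty)
after full input: {}  (accept=7 not in)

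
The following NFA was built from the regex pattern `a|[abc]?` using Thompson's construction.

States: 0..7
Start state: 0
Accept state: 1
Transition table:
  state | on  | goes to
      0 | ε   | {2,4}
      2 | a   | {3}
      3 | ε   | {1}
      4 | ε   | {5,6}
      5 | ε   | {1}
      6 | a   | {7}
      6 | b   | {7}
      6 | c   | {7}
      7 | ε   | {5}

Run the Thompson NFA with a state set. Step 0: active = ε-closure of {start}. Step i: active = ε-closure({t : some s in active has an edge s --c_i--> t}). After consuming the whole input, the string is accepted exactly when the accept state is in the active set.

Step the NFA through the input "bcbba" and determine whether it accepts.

Answer: REJECT

Trace:
start: ε-closure({0}) = {0,1,2,4,5,6}
'b' @ 1: {1,5,7}  ✓accept
'c' @ 2: {}  — no active states
rest 'bba' ignored (set empty)
after full input: {}  (accept=1 not in)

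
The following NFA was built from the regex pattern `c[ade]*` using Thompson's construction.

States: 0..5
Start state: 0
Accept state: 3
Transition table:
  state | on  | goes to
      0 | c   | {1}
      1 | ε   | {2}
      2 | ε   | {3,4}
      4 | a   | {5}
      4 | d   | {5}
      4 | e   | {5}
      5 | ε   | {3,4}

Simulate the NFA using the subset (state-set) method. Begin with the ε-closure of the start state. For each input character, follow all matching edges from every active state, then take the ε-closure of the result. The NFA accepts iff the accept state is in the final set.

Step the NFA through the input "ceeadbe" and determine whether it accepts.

Answer: REJECT

Derivation:
S₀ = ε-closure({0}) = {0}
'c' @ 1: {1,2,3,4}  ✓accept
'e' @ 2: {3,4,5}  ✓accept
'e' @ 3: {3,4,5}  ✓accept
'a' @ 4: {3,4,5}  ✓accept
'd' @ 5: {3,4,5}  ✓accept
'b' @ 6: {}  — no active states
rest 'e' ignored (set empty)
after full input: {}  (accept=3 not in)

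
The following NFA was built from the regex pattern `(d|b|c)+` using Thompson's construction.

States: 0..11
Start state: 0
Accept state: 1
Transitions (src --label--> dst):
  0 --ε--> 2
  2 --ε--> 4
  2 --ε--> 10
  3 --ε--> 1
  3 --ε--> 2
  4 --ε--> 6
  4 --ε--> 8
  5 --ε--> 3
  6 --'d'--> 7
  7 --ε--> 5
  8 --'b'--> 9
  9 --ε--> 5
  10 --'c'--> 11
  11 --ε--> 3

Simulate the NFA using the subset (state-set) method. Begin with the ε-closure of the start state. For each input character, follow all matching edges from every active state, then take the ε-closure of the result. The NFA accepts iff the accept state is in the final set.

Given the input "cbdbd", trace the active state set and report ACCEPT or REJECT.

Answer: ACCEPT

Steps:
S₀ = ε-closure({0}) = {0,2,4,6,8,10}
'c' @ 1: {1,2,3,4,6,8,10,11}  [accepting]
'b' @ 2: {1,2,3,4,5,6,8,9,10}  [accepting]
'd' @ 3: {1,2,3,4,5,6,7,8,10}  [accepting]
'b' @ 4: {1,2,3,4,5,6,8,9,10}  [accepting]
'd' @ 5: {1,2,3,4,5,6,7,8,10}  [accepting]
final: {1,2,3,4,5,6,7,8,10}; accept 1 in set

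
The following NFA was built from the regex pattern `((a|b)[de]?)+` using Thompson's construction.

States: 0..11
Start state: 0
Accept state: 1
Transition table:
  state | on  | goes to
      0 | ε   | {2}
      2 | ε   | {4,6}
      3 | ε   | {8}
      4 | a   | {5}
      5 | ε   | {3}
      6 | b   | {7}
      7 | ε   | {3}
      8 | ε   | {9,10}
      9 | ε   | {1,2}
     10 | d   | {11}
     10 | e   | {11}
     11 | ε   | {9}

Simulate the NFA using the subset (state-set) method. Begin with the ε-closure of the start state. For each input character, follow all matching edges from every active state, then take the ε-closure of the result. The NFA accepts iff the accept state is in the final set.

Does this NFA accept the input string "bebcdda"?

S₀ = ε-closure({0}) = {0,2,4,6}
'b' @ 1: {1,2,3,4,6,7,8,9,10}  (accept∈set)
'e' @ 2: {1,2,4,6,9,11}  (accept∈set)
'b' @ 3: {1,2,3,4,6,7,8,9,10}  (accept∈set)
'c' @ 4: {}  — state set empty
rest 'dda' ignored (set empty)
final: {}; accept 1 not in set

Answer: REJECT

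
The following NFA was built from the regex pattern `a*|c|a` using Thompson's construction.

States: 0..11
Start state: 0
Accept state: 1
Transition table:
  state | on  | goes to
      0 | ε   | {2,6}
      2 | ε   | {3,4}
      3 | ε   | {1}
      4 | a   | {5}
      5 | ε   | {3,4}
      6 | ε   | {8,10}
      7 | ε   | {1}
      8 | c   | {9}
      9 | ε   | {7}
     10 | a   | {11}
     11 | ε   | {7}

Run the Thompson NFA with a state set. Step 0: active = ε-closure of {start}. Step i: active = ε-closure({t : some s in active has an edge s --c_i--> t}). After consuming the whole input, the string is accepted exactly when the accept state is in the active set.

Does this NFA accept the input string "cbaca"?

start: ε-closure({0}) = {0,1,2,3,4,6,8,10}
'c' @ 1: {1,7,9}  [accepting]
'b' @ 2: {}  — dead — no transitions
rest 'aca' ignored (set empty)
final: {}; accept 1 not in set

Answer: REJECT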